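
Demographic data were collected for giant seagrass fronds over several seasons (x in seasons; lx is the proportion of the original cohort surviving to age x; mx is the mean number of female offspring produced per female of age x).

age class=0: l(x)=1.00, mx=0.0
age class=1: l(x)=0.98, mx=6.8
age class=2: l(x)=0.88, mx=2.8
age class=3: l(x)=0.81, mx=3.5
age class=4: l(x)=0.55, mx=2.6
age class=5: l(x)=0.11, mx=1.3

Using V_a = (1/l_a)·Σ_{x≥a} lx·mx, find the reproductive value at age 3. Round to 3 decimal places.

5.442

lx·mx for x ≥ 3: 2.835, 1.43, 0.143 → sum = 4.408
V_3 = 4.408 / l_3 = 4.408 / 0.81 = 5.441975… → 5.442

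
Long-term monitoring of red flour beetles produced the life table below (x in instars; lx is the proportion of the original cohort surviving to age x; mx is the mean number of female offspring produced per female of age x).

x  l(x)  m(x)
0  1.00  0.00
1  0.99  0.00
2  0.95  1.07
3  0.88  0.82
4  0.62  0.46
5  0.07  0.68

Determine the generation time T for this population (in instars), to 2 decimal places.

lx·mx: 0, 0, 1.0165, 0.7216, 0.2852, 0.0476 → R0 = 2.0709
x·lx·mx: 0, 0, 2.033, 2.1648, 1.1408, 0.238 → Σ = 5.5766
T = 5.5766 / 2.0709 = 2.692839… → 2.69

2.69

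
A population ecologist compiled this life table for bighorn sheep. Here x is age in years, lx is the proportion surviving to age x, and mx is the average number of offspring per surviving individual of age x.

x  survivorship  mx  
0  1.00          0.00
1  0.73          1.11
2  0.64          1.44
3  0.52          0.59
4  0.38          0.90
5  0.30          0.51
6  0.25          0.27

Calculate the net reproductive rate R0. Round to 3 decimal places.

2.601

lx·mx by age: 0, 0.8103, 0.9216, 0.3068, 0.342, 0.153, 0.0675
R0 = Σ lx·mx = 2.6012 → 2.601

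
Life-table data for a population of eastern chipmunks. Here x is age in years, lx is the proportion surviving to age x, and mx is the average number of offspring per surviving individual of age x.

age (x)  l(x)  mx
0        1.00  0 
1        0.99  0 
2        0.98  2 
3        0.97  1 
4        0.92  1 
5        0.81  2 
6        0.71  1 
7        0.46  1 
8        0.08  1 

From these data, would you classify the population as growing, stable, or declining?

R0 = Σ lx·mx = 0 + 0 + 1.96 + 0.97 + 0.92 + 1.62 + 0.71 + 0.46 + 0.08 = 6.72
R0 > 1, so the population is growing.

growing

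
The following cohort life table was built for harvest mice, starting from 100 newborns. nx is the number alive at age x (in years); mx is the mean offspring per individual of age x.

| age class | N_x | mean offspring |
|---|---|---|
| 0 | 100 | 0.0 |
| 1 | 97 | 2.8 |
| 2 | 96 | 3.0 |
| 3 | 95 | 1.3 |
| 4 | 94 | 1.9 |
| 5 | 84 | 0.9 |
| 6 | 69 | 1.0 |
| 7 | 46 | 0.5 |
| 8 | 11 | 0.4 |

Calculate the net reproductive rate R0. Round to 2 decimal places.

lx = nx/n0 = nx/100: 1, 0.97, 0.96, 0.95, 0.94, 0.84, 0.69, 0.46, 0.11
lx·mx by age: 0, 2.716, 2.88, 1.235, 1.786, 0.756, 0.69, 0.23, 0.044
R0 = Σ lx·mx = 10.337 → 10.34

10.34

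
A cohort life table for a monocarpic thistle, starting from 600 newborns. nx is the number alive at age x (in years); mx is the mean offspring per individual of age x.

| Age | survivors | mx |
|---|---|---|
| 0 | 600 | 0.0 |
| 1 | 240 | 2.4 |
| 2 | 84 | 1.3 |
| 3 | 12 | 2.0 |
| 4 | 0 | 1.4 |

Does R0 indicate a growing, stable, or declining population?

lx = nx/n0 = nx/600: 1, 0.4, 0.14, 0.02, 0
R0 = Σ lx·mx = 0 + 0.96 + 0.182 + 0.04 + 0 = 1.182
R0 > 1, so the population is growing.

growing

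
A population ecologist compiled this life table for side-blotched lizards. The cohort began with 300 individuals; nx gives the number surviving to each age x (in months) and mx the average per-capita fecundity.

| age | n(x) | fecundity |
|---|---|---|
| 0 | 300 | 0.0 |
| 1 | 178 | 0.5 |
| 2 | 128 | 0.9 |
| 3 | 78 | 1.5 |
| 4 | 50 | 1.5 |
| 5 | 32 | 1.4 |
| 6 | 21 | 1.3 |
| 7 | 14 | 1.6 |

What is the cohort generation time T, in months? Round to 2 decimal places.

lx = nx/n0 = nx/300: 1, 0.59333…, 0.42667…, 0.26, 0.16667…, 0.10667…, 0.07, 0.04667…
lx·mx: 0, 0.296667…, 0.384…, 0.39, 0.25…, 0.149333…, 0.091, 0.074667… → R0 = 1.635667…
x·lx·mx: 0, 0.296667…, 0.768…, 1.17, 1…, 0.746667…, 0.546, 0.522667… → Σ = 5.05…
T = 5.05… / 1.635667… = 3.087426… → 3.09

3.09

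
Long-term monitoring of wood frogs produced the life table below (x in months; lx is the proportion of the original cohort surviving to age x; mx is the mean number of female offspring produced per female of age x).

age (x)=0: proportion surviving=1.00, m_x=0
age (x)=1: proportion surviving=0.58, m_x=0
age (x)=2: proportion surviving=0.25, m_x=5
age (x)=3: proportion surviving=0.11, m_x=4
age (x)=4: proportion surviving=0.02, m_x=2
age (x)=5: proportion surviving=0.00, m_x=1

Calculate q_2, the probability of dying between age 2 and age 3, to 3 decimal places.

0.560

q_2 = (l_2 − l_3) / l_2 = (0.25 − 0.11) / 0.25
     = 0.14 / 0.25 = 0.56 → 0.560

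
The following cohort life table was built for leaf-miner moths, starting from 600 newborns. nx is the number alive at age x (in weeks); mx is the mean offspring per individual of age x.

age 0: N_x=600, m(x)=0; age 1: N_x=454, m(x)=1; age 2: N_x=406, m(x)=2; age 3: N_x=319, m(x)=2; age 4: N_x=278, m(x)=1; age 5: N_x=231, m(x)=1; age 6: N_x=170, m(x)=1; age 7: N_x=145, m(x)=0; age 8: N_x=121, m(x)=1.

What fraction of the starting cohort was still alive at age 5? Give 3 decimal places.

l_5 = n_5/n_0 = 231/600 = 0.385 → 0.385

0.385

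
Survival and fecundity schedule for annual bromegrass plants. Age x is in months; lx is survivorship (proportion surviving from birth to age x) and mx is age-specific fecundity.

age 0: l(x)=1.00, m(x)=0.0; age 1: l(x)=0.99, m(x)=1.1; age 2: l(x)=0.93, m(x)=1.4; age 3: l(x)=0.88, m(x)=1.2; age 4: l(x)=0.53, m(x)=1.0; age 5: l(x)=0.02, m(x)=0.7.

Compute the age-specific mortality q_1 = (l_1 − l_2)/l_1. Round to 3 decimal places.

q_1 = (l_1 − l_2) / l_1 = (0.99 − 0.93) / 0.99
     = 0.06 / 0.99 = 0.060606… → 0.061

0.061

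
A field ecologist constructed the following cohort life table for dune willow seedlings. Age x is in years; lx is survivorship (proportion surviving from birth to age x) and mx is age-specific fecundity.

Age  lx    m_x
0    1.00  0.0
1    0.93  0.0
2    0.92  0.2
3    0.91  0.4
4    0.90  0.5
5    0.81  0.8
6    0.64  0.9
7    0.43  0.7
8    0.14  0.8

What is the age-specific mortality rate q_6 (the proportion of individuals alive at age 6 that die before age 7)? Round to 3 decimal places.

0.328

q_6 = (l_6 − l_7) / l_6 = (0.64 − 0.43) / 0.64
     = 0.21 / 0.64 = 0.328125 → 0.328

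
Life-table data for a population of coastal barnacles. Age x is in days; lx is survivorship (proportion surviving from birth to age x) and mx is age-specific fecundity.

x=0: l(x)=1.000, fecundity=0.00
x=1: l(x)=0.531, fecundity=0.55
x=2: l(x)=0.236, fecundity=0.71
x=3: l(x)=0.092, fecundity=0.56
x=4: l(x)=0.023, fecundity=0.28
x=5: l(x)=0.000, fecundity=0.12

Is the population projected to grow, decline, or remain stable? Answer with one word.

R0 = Σ lx·mx = 0 + 0.29205 + 0.16756 + 0.05152 + 0.00644 + 0 = 0.51757
R0 < 1, so the population is declining.

declining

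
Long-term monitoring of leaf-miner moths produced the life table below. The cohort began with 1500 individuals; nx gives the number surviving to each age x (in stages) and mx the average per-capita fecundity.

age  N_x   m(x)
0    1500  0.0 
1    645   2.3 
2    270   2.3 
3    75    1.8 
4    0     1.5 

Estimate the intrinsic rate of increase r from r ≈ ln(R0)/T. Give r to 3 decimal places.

lx = nx/n0 = nx/1500: 1, 0.43, 0.18, 0.05, 0
R0 = Σ lx·mx = 0 + 0.989 + 0.414 + 0.09 + 0 = 1.493
Σ x·lx·mx = 2.087; T = 2.087/1.493 = 1.39786…
r ≈ ln(R0)/T = ln(1.493)/1.39786… = 0.28672… → 0.287

0.287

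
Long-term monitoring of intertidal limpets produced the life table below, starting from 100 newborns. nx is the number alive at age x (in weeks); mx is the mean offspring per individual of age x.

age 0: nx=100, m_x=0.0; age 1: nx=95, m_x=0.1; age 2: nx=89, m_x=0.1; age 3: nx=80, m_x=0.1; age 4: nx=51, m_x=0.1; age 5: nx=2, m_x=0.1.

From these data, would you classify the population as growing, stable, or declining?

lx = nx/n0 = nx/100: 1, 0.95, 0.89, 0.8, 0.51, 0.02
R0 = Σ lx·mx = 0 + 0.095 + 0.089 + 0.08 + 0.051 + 0.002 = 0.317
R0 < 1, so the population is declining.

declining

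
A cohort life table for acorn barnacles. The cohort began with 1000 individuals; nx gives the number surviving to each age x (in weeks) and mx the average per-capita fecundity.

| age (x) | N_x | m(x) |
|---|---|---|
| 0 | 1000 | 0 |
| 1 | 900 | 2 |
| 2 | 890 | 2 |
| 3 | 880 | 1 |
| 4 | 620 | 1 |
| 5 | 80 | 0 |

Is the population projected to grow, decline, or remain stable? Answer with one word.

growing

lx = nx/n0 = nx/1000: 1, 0.9, 0.89, 0.88, 0.62, 0.08
R0 = Σ lx·mx = 0 + 1.8 + 1.78 + 0.88 + 0.62 + 0 = 5.08
R0 > 1, so the population is growing.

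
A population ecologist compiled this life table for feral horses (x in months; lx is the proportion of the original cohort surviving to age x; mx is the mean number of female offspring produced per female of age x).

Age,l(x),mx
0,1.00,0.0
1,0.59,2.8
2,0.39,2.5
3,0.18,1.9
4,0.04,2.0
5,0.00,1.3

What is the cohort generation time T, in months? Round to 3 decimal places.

1.623

lx·mx: 0, 1.652, 0.975, 0.342, 0.08, 0 → R0 = 3.049
x·lx·mx: 0, 1.652, 1.95, 1.026, 0.32, 0 → Σ = 4.948
T = 4.948 / 3.049 = 1.622827… → 1.623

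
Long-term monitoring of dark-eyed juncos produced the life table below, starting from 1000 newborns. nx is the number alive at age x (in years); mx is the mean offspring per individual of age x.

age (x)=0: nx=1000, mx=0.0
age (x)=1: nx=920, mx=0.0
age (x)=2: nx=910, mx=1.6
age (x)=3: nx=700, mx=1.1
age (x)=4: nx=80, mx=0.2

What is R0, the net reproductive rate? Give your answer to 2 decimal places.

lx = nx/n0 = nx/1000: 1, 0.92, 0.91, 0.7, 0.08
lx·mx by age: 0, 0, 1.456, 0.77, 0.016
R0 = Σ lx·mx = 2.242 → 2.24

2.24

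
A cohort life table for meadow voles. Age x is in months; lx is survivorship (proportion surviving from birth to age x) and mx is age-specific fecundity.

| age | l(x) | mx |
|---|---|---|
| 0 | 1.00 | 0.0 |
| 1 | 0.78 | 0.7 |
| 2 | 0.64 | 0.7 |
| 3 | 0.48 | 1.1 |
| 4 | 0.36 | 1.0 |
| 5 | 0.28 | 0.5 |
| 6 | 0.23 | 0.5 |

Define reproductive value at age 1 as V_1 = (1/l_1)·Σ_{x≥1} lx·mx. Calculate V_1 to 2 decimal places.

lx·mx for x ≥ 1: 0.546, 0.448, 0.528, 0.36, 0.14, 0.115 → sum = 2.137
V_1 = 2.137 / l_1 = 2.137 / 0.78 = 2.739744… → 2.74

2.74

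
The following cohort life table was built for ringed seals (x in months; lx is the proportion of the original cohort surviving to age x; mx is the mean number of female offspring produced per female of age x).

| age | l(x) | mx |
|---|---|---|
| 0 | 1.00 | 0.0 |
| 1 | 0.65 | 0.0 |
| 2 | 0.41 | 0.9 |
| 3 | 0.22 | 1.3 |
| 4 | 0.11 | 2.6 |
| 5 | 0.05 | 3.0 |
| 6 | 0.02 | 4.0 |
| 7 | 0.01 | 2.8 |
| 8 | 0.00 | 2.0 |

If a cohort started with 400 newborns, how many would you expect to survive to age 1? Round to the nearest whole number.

260

Expected survivors = N0 · l_1 = 400 × 0.65 = 260 → 260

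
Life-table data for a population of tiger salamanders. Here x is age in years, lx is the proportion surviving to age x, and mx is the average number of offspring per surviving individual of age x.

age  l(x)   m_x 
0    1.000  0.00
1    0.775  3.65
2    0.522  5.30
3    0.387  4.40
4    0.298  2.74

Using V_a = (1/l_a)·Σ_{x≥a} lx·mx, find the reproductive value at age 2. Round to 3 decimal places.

lx·mx for x ≥ 2: 2.7666, 1.7028, 0.81652 → sum = 5.28592
V_2 = 5.28592 / l_2 = 5.28592 / 0.522 = 10.126284… → 10.126

10.126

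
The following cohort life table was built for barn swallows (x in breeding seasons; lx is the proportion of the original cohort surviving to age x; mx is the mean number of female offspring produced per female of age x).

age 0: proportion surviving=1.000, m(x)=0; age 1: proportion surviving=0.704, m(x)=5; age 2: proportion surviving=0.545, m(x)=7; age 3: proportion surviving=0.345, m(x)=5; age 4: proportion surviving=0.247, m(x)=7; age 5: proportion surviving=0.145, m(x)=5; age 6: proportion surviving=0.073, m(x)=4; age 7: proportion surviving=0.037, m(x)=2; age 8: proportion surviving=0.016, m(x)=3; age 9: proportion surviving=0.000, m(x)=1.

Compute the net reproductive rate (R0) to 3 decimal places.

11.928

lx·mx by age: 0, 3.52, 3.815, 1.725, 1.729, 0.725, 0.292, 0.074, 0.048, 0
R0 = Σ lx·mx = 11.928 → 11.928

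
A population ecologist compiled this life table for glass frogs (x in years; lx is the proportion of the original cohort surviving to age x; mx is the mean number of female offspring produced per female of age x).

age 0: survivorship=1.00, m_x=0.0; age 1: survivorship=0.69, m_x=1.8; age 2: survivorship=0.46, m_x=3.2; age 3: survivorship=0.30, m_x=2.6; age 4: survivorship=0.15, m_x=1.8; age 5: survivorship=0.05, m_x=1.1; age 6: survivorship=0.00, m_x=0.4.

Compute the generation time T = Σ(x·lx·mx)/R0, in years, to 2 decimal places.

2.06

lx·mx: 0, 1.242, 1.472, 0.78, 0.27, 0.055, 0 → R0 = 3.819
x·lx·mx: 0, 1.242, 2.944, 2.34, 1.08, 0.275, 0 → Σ = 7.881
T = 7.881 / 3.819 = 2.063629… → 2.06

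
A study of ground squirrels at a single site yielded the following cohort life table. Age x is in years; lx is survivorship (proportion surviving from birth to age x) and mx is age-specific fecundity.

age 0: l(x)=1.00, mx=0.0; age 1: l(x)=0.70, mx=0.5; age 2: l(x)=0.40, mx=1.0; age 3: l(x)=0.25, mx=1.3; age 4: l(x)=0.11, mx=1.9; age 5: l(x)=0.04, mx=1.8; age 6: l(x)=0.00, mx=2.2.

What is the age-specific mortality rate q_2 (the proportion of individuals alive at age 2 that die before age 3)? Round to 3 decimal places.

q_2 = (l_2 − l_3) / l_2 = (0.4 − 0.25) / 0.4
     = 0.15 / 0.4 = 0.375 → 0.375

0.375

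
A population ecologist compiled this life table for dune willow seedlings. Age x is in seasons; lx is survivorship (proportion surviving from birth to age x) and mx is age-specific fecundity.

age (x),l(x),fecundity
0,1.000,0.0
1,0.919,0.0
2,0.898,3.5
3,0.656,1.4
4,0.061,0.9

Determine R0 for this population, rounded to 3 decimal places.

4.116

lx·mx by age: 0, 0, 3.143, 0.9184, 0.0549
R0 = Σ lx·mx = 4.1163 → 4.116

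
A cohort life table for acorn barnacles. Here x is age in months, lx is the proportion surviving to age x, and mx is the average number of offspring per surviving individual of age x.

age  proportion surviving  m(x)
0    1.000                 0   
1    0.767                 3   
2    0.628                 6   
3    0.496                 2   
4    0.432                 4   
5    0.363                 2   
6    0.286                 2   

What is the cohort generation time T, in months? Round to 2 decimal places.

2.66

lx·mx: 0, 2.301, 3.768, 0.992, 1.728, 0.726, 0.572 → R0 = 10.087
x·lx·mx: 0, 2.301, 7.536, 2.976, 6.912, 3.63, 3.432 → Σ = 26.787
T = 26.787 / 10.087 = 2.655596… → 2.66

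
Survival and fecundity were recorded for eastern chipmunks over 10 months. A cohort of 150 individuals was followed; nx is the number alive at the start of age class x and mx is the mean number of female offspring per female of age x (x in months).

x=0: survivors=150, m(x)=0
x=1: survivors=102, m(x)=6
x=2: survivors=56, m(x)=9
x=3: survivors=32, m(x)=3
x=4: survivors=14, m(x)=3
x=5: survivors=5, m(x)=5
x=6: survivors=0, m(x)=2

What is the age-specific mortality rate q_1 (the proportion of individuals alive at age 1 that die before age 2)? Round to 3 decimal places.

0.451

lx = nx/n0 = nx/150: 1, 0.68, 0.37333…, 0.21333…, 0.09333…, 0.03333…, 0
q_1 = (l_1 − l_2) / l_1 = (0.68 − 0.373333…) / 0.68
     = 0.306667… / 0.68 = 0.45098… → 0.451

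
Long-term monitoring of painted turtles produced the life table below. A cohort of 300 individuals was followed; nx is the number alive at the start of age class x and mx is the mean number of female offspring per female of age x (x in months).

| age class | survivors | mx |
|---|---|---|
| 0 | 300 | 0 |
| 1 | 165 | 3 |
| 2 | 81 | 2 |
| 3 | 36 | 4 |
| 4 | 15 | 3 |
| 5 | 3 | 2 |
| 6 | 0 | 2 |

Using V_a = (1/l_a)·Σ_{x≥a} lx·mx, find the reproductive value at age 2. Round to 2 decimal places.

lx = nx/n0 = nx/300: 1, 0.55, 0.27, 0.12, 0.05, 0.01, 0
lx·mx for x ≥ 2: 0.54, 0.48, 0.15, 0.02, 0 → sum = 1.19
V_2 = 1.19 / l_2 = 1.19 / 0.27 = 4.407407… → 4.41

4.41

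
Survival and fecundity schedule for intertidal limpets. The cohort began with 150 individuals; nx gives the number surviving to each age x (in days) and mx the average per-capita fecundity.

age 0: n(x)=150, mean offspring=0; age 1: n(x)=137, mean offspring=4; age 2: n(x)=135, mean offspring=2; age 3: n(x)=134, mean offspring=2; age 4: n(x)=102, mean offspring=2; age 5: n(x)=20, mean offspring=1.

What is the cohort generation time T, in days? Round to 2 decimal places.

2.14

lx = nx/n0 = nx/150: 1, 0.91333…, 0.9, 0.89333…, 0.68, 0.13333…
lx·mx: 0, 3.653333…, 1.8, 1.786667…, 1.36, 0.133333… → R0 = 8.733333…
x·lx·mx: 0, 3.653333…, 3.6, 5.36…, 5.44, 0.666667… → Σ = 18.72…
T = 18.72… / 8.733333… = 2.143511… → 2.14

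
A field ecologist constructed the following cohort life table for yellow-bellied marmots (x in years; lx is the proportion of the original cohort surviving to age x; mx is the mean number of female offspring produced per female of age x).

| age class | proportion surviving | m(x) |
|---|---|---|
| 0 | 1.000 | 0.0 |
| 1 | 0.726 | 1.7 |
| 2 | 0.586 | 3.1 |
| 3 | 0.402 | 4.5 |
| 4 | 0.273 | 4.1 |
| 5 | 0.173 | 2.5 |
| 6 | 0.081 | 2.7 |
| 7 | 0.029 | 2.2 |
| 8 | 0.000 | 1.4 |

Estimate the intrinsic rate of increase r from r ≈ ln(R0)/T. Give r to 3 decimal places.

0.681

R0 = Σ lx·mx = 0 + 1.2342 + 1.8166 + 1.809 + 1.1193 + 0.4325 + 0.2187 + 0.0638 + 0 = 6.6941
Σ x·lx·mx = 18.6929; T = 18.6929/6.6941 = 2.79244…
r ≈ ln(R0)/T = ln(6.6941)/2.79244… = 0.68085… → 0.681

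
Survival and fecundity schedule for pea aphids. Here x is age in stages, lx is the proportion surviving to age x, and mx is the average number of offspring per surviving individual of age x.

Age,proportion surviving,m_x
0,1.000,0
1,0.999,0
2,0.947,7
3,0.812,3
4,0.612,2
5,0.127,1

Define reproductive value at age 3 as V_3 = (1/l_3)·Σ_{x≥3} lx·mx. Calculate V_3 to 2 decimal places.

4.66

lx·mx for x ≥ 3: 2.436, 1.224, 0.127 → sum = 3.787
V_3 = 3.787 / l_3 = 3.787 / 0.812 = 4.663793… → 4.66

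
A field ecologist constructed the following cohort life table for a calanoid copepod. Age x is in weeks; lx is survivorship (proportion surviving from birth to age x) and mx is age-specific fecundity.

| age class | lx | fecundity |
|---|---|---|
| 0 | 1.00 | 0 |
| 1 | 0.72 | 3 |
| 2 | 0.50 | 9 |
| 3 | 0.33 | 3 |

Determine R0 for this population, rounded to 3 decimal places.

lx·mx by age: 0, 2.16, 4.5, 0.99
R0 = Σ lx·mx = 7.65 → 7.650

7.650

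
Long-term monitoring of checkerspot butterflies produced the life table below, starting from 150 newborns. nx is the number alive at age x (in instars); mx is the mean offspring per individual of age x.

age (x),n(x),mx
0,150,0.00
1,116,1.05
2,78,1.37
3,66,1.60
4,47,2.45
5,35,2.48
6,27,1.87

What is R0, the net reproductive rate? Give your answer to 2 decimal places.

lx = nx/n0 = nx/150: 1, 0.77333…, 0.52, 0.44, 0.31333…, 0.23333…, 0.18
lx·mx by age: 0, 0.812…, 0.7124, 0.704, 0.767667…, 0.578667…, 0.3366
R0 = Σ lx·mx = 3.911333… → 3.91

3.91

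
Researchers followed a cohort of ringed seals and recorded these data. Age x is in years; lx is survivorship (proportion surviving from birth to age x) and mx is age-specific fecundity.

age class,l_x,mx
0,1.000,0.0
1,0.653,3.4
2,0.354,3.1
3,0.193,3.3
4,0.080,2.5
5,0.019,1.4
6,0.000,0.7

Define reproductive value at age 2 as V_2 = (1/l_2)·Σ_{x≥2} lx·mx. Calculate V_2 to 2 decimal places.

5.54

lx·mx for x ≥ 2: 1.0974, 0.6369, 0.2, 0.0266, 0 → sum = 1.9609
V_2 = 1.9609 / l_2 = 1.9609 / 0.354 = 5.539266… → 5.54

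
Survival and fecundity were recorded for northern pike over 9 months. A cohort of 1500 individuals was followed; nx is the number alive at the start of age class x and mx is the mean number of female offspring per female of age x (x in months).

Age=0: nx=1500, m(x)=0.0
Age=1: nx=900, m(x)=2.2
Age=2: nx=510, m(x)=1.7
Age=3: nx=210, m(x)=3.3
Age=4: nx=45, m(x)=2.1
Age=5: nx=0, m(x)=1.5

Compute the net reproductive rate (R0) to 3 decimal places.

2.423

lx = nx/n0 = nx/1500: 1, 0.6, 0.34, 0.14, 0.03, 0
lx·mx by age: 0, 1.32, 0.578, 0.462, 0.063, 0
R0 = Σ lx·mx = 2.423 → 2.423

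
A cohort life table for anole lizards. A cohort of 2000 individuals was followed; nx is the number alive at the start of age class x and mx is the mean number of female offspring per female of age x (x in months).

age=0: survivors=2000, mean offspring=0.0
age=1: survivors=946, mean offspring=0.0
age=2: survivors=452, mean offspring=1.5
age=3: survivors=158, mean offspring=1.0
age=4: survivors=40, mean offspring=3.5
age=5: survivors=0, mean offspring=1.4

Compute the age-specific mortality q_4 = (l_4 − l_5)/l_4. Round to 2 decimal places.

1.00

lx = nx/n0 = nx/2000: 1, 0.473, 0.226, 0.079, 0.02, 0
q_4 = (l_4 − l_5) / l_4 = (0.02 − 0) / 0.02
     = 0.02 / 0.02 = 1 → 1.00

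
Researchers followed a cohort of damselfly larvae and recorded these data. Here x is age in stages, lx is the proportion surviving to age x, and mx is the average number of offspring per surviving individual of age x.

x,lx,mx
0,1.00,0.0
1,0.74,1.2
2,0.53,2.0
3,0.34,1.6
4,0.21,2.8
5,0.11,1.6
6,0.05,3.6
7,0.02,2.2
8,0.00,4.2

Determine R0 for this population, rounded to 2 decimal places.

lx·mx by age: 0, 0.888, 1.06, 0.544, 0.588, 0.176, 0.18, 0.044, 0
R0 = Σ lx·mx = 3.48 → 3.48

3.48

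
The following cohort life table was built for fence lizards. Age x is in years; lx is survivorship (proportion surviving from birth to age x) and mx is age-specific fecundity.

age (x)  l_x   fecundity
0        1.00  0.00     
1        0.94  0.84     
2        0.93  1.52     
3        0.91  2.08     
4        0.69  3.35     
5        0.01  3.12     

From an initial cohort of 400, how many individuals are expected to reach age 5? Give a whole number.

Expected survivors = N0 · l_5 = 400 × 0.01 = 4 → 4

4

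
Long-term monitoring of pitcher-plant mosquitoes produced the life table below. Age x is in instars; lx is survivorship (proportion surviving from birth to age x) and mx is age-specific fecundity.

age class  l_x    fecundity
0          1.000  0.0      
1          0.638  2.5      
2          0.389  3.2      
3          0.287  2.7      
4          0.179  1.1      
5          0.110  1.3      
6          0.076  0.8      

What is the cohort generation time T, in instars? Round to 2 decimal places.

lx·mx: 0, 1.595, 1.2448, 0.7749, 0.1969, 0.143, 0.0608 → R0 = 4.0154
x·lx·mx: 0, 1.595, 2.4896, 2.3247, 0.7876, 0.715, 0.3648 → Σ = 8.2767
T = 8.2767 / 4.0154 = 2.061239… → 2.06

2.06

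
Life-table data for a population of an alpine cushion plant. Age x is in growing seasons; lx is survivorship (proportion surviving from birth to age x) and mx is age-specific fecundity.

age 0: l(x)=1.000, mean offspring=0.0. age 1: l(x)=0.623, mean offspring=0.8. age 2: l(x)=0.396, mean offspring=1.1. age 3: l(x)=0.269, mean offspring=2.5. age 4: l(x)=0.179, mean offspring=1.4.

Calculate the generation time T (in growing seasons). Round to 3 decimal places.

2.364

lx·mx: 0, 0.4984, 0.4356, 0.6725, 0.2506 → R0 = 1.8571
x·lx·mx: 0, 0.4984, 0.8712, 2.0175, 1.0024 → Σ = 4.3895
T = 4.3895 / 1.8571 = 2.363631… → 2.364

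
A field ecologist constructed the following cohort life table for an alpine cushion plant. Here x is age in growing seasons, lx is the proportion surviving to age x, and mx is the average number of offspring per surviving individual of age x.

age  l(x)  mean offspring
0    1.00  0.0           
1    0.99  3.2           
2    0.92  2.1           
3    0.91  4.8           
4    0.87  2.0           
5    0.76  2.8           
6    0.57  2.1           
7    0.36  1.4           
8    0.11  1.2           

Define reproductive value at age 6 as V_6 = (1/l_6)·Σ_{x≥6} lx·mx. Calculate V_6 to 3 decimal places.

3.216

lx·mx for x ≥ 6: 1.197, 0.504, 0.132 → sum = 1.833
V_6 = 1.833 / l_6 = 1.833 / 0.57 = 3.215789… → 3.216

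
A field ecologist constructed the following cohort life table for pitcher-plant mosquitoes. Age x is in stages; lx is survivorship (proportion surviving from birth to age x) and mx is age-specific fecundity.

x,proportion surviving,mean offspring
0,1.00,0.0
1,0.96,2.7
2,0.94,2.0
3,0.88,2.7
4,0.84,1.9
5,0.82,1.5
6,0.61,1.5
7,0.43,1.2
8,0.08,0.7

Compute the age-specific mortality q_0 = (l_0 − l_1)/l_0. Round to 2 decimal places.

0.04

q_0 = (l_0 − l_1) / l_0 = (1 − 0.96) / 1
     = 0.04 / 1 = 0.04 → 0.04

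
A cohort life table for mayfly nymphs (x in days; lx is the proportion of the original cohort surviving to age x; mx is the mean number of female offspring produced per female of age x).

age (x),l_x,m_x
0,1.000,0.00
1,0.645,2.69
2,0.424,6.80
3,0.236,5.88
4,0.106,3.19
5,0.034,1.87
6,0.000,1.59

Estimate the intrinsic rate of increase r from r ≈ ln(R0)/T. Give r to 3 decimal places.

R0 = Σ lx·mx = 0 + 1.73505 + 2.8832 + 1.38768 + 0.33814 + 0.06358 + 0 = 6.40765
Σ x·lx·mx = 13.33495; T = 13.33495/6.40765 = 2.0811…
r ≈ ln(R0)/T = ln(6.40765)/2.0811… = 0.89255… → 0.893

0.893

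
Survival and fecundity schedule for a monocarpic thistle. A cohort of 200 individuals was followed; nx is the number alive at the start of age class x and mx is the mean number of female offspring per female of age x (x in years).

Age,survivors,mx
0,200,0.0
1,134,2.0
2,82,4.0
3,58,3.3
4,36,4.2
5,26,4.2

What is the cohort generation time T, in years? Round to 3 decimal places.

lx = nx/n0 = nx/200: 1, 0.67, 0.41, 0.29, 0.18, 0.13
lx·mx: 0, 1.34, 1.64, 0.957, 0.756, 0.546 → R0 = 5.239
x·lx·mx: 0, 1.34, 3.28, 2.871, 3.024, 2.73 → Σ = 13.245
T = 13.245 / 5.239 = 2.528154… → 2.528

2.528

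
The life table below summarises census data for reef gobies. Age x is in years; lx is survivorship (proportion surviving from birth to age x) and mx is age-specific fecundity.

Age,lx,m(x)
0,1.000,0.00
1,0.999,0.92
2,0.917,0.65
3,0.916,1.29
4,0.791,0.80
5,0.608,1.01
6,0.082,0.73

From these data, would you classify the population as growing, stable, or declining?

growing

R0 = Σ lx·mx = 0 + 0.91908 + 0.59605 + 1.18164 + 0.6328 + 0.61408 + 0.05986 = 4.00351
R0 > 1, so the population is growing.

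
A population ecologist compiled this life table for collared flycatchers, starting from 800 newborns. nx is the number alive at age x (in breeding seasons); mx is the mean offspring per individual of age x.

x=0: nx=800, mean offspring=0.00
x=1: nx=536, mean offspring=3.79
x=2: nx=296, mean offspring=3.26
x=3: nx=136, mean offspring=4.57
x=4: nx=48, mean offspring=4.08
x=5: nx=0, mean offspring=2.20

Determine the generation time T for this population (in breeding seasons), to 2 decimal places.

1.73

lx = nx/n0 = nx/800: 1, 0.67, 0.37, 0.17, 0.06, 0
lx·mx: 0, 2.5393, 1.2062, 0.7769, 0.2448, 0 → R0 = 4.7672
x·lx·mx: 0, 2.5393, 2.4124, 2.3307, 0.9792, 0 → Σ = 8.2616
T = 8.2616 / 4.7672 = 1.733009… → 1.73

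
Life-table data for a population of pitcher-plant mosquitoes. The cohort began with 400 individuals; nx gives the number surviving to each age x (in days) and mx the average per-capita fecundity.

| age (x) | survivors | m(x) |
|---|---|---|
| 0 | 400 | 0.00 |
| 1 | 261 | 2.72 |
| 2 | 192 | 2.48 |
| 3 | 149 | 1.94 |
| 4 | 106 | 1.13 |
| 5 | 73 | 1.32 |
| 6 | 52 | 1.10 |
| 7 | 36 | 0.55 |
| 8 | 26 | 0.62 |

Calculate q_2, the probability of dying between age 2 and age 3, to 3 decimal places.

0.224

lx = nx/n0 = nx/400: 1, 0.6525, 0.48, 0.3725, 0.265, 0.1825, 0.13, 0.09, 0.065
q_2 = (l_2 − l_3) / l_2 = (0.48 − 0.3725) / 0.48
     = 0.1075 / 0.48 = 0.223958… → 0.224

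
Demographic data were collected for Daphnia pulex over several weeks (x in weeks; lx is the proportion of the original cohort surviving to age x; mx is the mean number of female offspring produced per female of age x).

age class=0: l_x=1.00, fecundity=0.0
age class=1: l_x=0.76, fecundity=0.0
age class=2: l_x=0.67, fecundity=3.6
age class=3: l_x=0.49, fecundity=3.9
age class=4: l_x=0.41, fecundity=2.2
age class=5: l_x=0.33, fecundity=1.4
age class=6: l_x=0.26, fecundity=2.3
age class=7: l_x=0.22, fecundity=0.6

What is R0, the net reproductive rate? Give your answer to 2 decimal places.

lx·mx by age: 0, 0, 2.412, 1.911, 0.902, 0.462, 0.598, 0.132
R0 = Σ lx·mx = 6.417 → 6.42

6.42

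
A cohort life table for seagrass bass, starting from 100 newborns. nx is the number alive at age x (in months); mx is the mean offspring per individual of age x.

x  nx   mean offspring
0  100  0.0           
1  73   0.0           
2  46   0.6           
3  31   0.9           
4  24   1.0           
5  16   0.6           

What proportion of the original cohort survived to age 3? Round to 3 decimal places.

0.310

l_3 = n_3/n_0 = 31/100 = 0.31 → 0.310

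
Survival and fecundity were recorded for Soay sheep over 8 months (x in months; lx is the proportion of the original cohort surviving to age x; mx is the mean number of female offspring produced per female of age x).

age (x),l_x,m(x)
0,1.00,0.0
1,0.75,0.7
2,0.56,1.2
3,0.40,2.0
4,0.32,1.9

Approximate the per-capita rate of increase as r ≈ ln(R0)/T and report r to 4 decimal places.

0.3722

R0 = Σ lx·mx = 0 + 0.525 + 0.672 + 0.8 + 0.608 = 2.605
Σ x·lx·mx = 6.701; T = 6.701/2.605 = 2.57236…
r ≈ ln(R0)/T = ln(2.605)/2.57236… = 0.3722… → 0.3722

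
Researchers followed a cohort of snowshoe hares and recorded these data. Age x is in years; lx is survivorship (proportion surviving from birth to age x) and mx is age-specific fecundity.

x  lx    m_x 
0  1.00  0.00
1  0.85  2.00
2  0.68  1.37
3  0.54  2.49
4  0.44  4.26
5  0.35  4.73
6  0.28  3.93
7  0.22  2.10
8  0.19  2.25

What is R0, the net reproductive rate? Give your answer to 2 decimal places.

9.50

lx·mx by age: 0, 1.7, 0.9316, 1.3446, 1.8744, 1.6555, 1.1004, 0.462, 0.4275
R0 = Σ lx·mx = 9.496 → 9.50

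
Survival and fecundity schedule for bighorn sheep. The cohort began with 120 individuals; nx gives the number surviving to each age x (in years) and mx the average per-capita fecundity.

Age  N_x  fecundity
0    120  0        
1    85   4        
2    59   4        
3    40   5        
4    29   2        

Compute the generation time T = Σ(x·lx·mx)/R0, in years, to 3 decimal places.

1.971

lx = nx/n0 = nx/120: 1, 0.70833…, 0.49167…, 0.33333…, 0.24167…
lx·mx: 0, 2.833333…, 1.966667…, 1.666667…, 0.483333… → R0 = 6.95…
x·lx·mx: 0, 2.833333…, 3.933333…, 5…, 1.933333… → Σ = 13.7…
T = 13.7… / 6.95… = 1.971223… → 1.971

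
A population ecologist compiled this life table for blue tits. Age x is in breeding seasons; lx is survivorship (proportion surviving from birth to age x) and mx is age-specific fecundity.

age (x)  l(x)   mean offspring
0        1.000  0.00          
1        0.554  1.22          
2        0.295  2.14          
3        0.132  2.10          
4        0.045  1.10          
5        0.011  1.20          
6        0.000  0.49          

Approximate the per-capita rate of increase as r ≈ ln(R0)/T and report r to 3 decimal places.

0.271

R0 = Σ lx·mx = 0 + 0.67588 + 0.6313 + 0.2772 + 0.0495 + 0.0132 + 0 = 1.64708
Σ x·lx·mx = 3.03408; T = 3.03408/1.64708 = 1.8421…
r ≈ ln(R0)/T = ln(1.64708)/1.8421… = 0.27089… → 0.271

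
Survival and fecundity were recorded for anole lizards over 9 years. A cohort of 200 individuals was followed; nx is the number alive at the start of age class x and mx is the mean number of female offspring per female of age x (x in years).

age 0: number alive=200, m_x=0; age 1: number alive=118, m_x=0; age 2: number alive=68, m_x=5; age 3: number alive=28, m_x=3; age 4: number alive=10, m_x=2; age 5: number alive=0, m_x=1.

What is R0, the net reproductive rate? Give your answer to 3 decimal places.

lx = nx/n0 = nx/200: 1, 0.59, 0.34, 0.14, 0.05, 0
lx·mx by age: 0, 0, 1.7, 0.42, 0.1, 0
R0 = Σ lx·mx = 2.22 → 2.220

2.220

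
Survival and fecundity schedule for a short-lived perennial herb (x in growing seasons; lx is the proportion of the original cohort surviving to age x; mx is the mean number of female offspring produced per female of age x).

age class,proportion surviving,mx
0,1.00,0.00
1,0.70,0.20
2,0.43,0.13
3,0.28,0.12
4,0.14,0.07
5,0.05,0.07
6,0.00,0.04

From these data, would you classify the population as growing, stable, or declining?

R0 = Σ lx·mx = 0 + 0.14 + 0.0559 + 0.0336 + 0.0098 + 0.0035 + 0 = 0.2428
R0 < 1, so the population is declining.

declining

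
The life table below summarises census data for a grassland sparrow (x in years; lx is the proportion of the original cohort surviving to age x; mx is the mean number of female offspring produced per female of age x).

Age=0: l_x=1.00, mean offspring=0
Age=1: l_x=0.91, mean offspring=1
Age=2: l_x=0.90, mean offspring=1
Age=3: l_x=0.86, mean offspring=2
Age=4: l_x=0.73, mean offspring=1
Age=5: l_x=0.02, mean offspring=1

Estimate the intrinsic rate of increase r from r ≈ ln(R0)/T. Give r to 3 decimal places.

R0 = Σ lx·mx = 0 + 0.91 + 0.9 + 1.72 + 0.73 + 0.02 = 4.28
Σ x·lx·mx = 10.89; T = 10.89/4.28 = 2.54439…
r ≈ ln(R0)/T = ln(4.28)/2.54439… = 0.57143… → 0.571

0.571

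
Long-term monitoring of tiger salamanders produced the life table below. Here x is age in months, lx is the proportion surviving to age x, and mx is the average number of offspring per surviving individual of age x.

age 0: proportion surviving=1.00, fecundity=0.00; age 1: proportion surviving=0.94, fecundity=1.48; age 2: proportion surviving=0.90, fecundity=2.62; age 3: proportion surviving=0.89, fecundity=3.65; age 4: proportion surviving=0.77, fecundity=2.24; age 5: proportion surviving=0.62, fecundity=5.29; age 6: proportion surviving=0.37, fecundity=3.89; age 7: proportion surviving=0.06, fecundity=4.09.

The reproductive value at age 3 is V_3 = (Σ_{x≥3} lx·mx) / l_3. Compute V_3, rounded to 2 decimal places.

lx·mx for x ≥ 3: 3.2485, 1.7248, 3.2798, 1.4393, 0.2454 → sum = 9.9378
V_3 = 9.9378 / l_3 = 9.9378 / 0.89 = 11.166067… → 11.17

11.17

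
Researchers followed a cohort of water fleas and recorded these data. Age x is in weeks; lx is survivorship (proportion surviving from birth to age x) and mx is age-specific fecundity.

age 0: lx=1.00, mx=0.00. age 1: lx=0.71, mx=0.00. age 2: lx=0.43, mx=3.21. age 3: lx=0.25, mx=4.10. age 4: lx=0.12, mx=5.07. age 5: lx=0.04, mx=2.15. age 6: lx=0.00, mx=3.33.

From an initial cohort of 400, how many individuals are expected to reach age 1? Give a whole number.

Expected survivors = N0 · l_1 = 400 × 0.71 = 284 → 284

284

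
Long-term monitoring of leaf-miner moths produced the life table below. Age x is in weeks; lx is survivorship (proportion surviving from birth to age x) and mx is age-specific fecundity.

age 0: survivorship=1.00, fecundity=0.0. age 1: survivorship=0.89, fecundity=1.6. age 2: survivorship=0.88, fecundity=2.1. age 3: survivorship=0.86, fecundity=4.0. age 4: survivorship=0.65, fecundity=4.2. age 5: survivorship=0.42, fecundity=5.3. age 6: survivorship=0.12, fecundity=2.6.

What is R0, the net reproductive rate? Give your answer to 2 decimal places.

lx·mx by age: 0, 1.424, 1.848, 3.44, 2.73, 2.226, 0.312
R0 = Σ lx·mx = 11.98 → 11.98

11.98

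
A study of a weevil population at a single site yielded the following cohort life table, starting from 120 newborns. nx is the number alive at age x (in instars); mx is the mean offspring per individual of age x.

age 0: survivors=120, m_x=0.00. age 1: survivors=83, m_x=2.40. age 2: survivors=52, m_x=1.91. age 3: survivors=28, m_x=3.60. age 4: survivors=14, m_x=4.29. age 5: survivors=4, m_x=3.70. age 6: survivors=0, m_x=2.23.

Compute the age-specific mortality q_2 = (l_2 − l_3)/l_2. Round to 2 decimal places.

0.46

lx = nx/n0 = nx/120: 1, 0.69167…, 0.43333…, 0.23333…, 0.11667…, 0.03333…, 0
q_2 = (l_2 − l_3) / l_2 = (0.433333… − 0.233333…) / 0.433333…
     = 0.2… / 0.433333… = 0.461538… → 0.46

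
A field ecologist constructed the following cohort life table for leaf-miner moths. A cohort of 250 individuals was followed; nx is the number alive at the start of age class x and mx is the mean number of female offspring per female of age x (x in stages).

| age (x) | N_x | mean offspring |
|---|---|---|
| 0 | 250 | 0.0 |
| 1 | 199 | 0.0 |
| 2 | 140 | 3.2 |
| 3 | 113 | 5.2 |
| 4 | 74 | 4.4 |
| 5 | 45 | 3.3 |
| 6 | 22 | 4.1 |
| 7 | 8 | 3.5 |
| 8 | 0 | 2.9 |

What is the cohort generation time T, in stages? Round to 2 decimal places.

lx = nx/n0 = nx/250: 1, 0.796, 0.56, 0.452, 0.296, 0.18, 0.088, 0.032, 0
lx·mx: 0, 0, 1.792, 2.3504, 1.3024, 0.594, 0.3608, 0.112, 0 → R0 = 6.5116
x·lx·mx: 0, 0, 3.584, 7.0512, 5.2096, 2.97, 2.1648, 0.784, 0 → Σ = 21.7636
T = 21.7636 / 6.5116 = 3.342281… → 3.34

3.34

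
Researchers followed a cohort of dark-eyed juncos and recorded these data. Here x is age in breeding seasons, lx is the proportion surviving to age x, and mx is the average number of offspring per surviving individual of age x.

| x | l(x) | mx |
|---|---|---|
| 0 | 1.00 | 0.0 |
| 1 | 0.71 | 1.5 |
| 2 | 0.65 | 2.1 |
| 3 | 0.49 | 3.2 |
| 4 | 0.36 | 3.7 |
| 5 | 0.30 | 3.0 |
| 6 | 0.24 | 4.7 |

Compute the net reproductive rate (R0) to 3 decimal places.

lx·mx by age: 0, 1.065, 1.365, 1.568, 1.332, 0.9, 1.128
R0 = Σ lx·mx = 7.358 → 7.358

7.358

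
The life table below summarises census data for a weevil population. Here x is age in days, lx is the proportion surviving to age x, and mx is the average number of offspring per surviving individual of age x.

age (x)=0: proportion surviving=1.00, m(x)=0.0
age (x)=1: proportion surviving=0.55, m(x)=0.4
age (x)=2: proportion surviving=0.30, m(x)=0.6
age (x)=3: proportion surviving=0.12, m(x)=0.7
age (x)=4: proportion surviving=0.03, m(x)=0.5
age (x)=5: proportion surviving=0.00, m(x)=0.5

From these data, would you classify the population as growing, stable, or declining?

R0 = Σ lx·mx = 0 + 0.22 + 0.18 + 0.084 + 0.015 + 0 = 0.499
R0 < 1, so the population is declining.

declining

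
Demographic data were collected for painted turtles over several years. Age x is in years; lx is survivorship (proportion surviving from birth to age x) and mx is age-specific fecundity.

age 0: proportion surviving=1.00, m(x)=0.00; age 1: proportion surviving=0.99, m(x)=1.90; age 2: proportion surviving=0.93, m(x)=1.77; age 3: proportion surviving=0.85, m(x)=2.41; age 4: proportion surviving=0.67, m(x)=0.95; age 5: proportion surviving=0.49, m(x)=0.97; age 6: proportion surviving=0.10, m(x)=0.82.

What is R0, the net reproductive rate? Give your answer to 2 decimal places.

lx·mx by age: 0, 1.881, 1.6461, 2.0485, 0.6365, 0.4753, 0.082
R0 = Σ lx·mx = 6.7694 → 6.77

6.77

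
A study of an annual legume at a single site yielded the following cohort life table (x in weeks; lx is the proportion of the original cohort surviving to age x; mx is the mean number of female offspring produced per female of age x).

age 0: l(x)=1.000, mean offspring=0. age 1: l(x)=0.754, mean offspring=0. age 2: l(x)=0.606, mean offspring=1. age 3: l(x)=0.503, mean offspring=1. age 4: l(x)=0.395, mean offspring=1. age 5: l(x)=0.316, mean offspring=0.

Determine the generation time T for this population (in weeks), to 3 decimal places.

lx·mx: 0, 0, 0.606, 0.503, 0.395, 0 → R0 = 1.504
x·lx·mx: 0, 0, 1.212, 1.509, 1.58, 0 → Σ = 4.301
T = 4.301 / 1.504 = 2.859707… → 2.860

2.860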